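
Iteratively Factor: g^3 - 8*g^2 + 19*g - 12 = (g - 4)*(g^2 - 4*g + 3) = (g - 4)*(g - 3)*(g - 1)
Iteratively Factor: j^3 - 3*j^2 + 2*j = (j - 2)*(j^2 - j) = (j - 2)*(j - 1)*(j)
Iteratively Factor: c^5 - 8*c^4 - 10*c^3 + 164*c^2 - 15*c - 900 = (c + 3)*(c^4 - 11*c^3 + 23*c^2 + 95*c - 300) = (c - 5)*(c + 3)*(c^3 - 6*c^2 - 7*c + 60) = (c - 5)^2*(c + 3)*(c^2 - c - 12) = (c - 5)^2*(c + 3)^2*(c - 4)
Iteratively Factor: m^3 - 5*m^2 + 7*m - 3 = (m - 1)*(m^2 - 4*m + 3) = (m - 1)^2*(m - 3)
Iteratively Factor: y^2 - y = (y - 1)*(y)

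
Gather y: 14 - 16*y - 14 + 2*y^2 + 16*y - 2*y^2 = 0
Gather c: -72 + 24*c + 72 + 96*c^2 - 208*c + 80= 96*c^2 - 184*c + 80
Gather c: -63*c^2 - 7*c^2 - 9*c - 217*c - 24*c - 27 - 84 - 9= -70*c^2 - 250*c - 120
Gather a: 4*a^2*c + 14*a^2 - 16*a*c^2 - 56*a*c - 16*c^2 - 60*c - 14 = a^2*(4*c + 14) + a*(-16*c^2 - 56*c) - 16*c^2 - 60*c - 14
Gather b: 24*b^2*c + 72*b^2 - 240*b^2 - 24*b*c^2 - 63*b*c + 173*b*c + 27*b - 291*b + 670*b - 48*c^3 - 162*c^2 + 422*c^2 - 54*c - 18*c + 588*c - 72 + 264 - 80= b^2*(24*c - 168) + b*(-24*c^2 + 110*c + 406) - 48*c^3 + 260*c^2 + 516*c + 112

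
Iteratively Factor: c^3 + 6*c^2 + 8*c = (c)*(c^2 + 6*c + 8) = c*(c + 4)*(c + 2)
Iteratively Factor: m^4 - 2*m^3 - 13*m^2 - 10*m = (m + 2)*(m^3 - 4*m^2 - 5*m) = m*(m + 2)*(m^2 - 4*m - 5) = m*(m + 1)*(m + 2)*(m - 5)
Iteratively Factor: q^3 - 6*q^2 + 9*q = (q - 3)*(q^2 - 3*q) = q*(q - 3)*(q - 3)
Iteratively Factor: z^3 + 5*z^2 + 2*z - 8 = (z + 2)*(z^2 + 3*z - 4) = (z - 1)*(z + 2)*(z + 4)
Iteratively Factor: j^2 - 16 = (j + 4)*(j - 4)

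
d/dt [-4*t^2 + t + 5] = 1 - 8*t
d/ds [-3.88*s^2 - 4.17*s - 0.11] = -7.76*s - 4.17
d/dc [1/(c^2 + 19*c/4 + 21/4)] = 4*(-8*c - 19)/(4*c^2 + 19*c + 21)^2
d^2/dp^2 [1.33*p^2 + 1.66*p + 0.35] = 2.66000000000000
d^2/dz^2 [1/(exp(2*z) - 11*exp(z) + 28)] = ((11 - 4*exp(z))*(exp(2*z) - 11*exp(z) + 28) + 2*(2*exp(z) - 11)^2*exp(z))*exp(z)/(exp(2*z) - 11*exp(z) + 28)^3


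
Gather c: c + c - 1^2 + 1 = 2*c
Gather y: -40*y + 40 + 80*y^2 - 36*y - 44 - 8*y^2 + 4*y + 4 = 72*y^2 - 72*y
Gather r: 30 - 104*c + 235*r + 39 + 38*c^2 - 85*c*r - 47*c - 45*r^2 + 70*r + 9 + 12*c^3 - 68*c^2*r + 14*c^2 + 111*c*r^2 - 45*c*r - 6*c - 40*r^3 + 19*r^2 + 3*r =12*c^3 + 52*c^2 - 157*c - 40*r^3 + r^2*(111*c - 26) + r*(-68*c^2 - 130*c + 308) + 78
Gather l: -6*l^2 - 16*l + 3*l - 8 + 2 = -6*l^2 - 13*l - 6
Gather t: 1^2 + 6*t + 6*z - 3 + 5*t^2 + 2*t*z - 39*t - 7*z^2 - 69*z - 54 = 5*t^2 + t*(2*z - 33) - 7*z^2 - 63*z - 56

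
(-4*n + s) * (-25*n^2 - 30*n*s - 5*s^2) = 100*n^3 + 95*n^2*s - 10*n*s^2 - 5*s^3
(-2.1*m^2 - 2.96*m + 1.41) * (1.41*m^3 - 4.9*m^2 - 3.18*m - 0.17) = -2.961*m^5 + 6.1164*m^4 + 23.1701*m^3 + 2.8608*m^2 - 3.9806*m - 0.2397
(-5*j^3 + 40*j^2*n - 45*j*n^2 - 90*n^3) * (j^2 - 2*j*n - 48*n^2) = -5*j^5 + 50*j^4*n + 115*j^3*n^2 - 1920*j^2*n^3 + 2340*j*n^4 + 4320*n^5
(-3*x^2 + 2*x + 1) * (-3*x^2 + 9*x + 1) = 9*x^4 - 33*x^3 + 12*x^2 + 11*x + 1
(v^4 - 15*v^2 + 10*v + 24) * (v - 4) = v^5 - 4*v^4 - 15*v^3 + 70*v^2 - 16*v - 96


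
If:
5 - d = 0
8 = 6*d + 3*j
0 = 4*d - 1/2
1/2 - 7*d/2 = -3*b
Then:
No Solution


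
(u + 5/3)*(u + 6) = u^2 + 23*u/3 + 10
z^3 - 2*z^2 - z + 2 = (z - 2)*(z - 1)*(z + 1)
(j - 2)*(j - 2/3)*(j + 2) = j^3 - 2*j^2/3 - 4*j + 8/3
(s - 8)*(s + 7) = s^2 - s - 56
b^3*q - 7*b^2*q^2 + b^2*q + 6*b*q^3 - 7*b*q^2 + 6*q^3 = (b - 6*q)*(b - q)*(b*q + q)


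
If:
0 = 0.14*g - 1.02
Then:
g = 7.29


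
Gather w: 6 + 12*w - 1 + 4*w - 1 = 16*w + 4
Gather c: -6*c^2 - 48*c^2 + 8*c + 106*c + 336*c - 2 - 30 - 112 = -54*c^2 + 450*c - 144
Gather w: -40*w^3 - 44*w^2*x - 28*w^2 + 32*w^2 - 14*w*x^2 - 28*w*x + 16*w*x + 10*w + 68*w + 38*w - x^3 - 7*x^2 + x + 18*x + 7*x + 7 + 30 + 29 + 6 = -40*w^3 + w^2*(4 - 44*x) + w*(-14*x^2 - 12*x + 116) - x^3 - 7*x^2 + 26*x + 72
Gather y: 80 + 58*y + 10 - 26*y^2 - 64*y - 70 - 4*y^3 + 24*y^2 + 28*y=-4*y^3 - 2*y^2 + 22*y + 20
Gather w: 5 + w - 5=w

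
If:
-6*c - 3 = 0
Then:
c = -1/2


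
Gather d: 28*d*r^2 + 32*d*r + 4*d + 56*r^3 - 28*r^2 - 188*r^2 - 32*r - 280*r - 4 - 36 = d*(28*r^2 + 32*r + 4) + 56*r^3 - 216*r^2 - 312*r - 40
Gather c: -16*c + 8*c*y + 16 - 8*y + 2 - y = c*(8*y - 16) - 9*y + 18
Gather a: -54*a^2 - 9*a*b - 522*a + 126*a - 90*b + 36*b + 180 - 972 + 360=-54*a^2 + a*(-9*b - 396) - 54*b - 432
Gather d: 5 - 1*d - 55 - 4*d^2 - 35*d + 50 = -4*d^2 - 36*d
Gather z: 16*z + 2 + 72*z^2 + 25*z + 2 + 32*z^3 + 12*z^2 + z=32*z^3 + 84*z^2 + 42*z + 4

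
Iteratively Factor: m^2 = (m)*(m)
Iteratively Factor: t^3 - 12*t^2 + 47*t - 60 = (t - 4)*(t^2 - 8*t + 15) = (t - 4)*(t - 3)*(t - 5)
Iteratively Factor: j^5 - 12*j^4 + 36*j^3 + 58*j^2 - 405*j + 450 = (j + 3)*(j^4 - 15*j^3 + 81*j^2 - 185*j + 150) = (j - 3)*(j + 3)*(j^3 - 12*j^2 + 45*j - 50) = (j - 3)*(j - 2)*(j + 3)*(j^2 - 10*j + 25) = (j - 5)*(j - 3)*(j - 2)*(j + 3)*(j - 5)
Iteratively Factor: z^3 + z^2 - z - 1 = (z + 1)*(z^2 - 1) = (z + 1)^2*(z - 1)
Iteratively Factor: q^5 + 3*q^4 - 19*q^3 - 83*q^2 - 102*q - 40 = (q + 2)*(q^4 + q^3 - 21*q^2 - 41*q - 20) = (q + 2)*(q + 4)*(q^3 - 3*q^2 - 9*q - 5) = (q + 1)*(q + 2)*(q + 4)*(q^2 - 4*q - 5) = (q - 5)*(q + 1)*(q + 2)*(q + 4)*(q + 1)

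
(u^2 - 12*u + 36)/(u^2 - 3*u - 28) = (-u^2 + 12*u - 36)/(-u^2 + 3*u + 28)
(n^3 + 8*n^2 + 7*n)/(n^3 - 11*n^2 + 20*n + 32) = n*(n + 7)/(n^2 - 12*n + 32)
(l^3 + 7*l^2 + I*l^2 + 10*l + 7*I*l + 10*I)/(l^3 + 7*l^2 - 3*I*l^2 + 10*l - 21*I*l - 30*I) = (l + I)/(l - 3*I)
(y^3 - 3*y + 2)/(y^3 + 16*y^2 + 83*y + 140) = (y^3 - 3*y + 2)/(y^3 + 16*y^2 + 83*y + 140)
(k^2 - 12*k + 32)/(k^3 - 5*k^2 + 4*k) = (k - 8)/(k*(k - 1))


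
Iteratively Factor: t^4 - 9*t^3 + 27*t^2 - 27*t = (t - 3)*(t^3 - 6*t^2 + 9*t) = (t - 3)^2*(t^2 - 3*t) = t*(t - 3)^2*(t - 3)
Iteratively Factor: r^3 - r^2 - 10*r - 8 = (r - 4)*(r^2 + 3*r + 2) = (r - 4)*(r + 2)*(r + 1)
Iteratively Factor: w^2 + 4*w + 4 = (w + 2)*(w + 2)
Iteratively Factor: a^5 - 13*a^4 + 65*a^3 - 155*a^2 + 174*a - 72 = (a - 2)*(a^4 - 11*a^3 + 43*a^2 - 69*a + 36) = (a - 3)*(a - 2)*(a^3 - 8*a^2 + 19*a - 12) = (a - 4)*(a - 3)*(a - 2)*(a^2 - 4*a + 3) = (a - 4)*(a - 3)^2*(a - 2)*(a - 1)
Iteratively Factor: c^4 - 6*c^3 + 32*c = (c + 2)*(c^3 - 8*c^2 + 16*c) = (c - 4)*(c + 2)*(c^2 - 4*c) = (c - 4)^2*(c + 2)*(c)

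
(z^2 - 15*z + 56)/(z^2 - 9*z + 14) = (z - 8)/(z - 2)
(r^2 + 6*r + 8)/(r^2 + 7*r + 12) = (r + 2)/(r + 3)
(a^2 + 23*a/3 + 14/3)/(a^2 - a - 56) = (a + 2/3)/(a - 8)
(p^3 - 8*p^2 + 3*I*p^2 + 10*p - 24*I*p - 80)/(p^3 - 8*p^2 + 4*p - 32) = (p + 5*I)/(p + 2*I)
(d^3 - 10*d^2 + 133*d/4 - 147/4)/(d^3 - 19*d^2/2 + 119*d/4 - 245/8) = 2*(d - 3)/(2*d - 5)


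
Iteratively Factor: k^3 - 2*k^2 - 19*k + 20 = (k + 4)*(k^2 - 6*k + 5) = (k - 5)*(k + 4)*(k - 1)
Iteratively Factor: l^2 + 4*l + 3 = (l + 1)*(l + 3)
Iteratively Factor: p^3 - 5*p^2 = (p - 5)*(p^2) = p*(p - 5)*(p)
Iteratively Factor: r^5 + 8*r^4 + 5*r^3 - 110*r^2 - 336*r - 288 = (r + 3)*(r^4 + 5*r^3 - 10*r^2 - 80*r - 96) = (r - 4)*(r + 3)*(r^3 + 9*r^2 + 26*r + 24) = (r - 4)*(r + 2)*(r + 3)*(r^2 + 7*r + 12) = (r - 4)*(r + 2)*(r + 3)^2*(r + 4)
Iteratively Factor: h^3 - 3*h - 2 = (h - 2)*(h^2 + 2*h + 1) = (h - 2)*(h + 1)*(h + 1)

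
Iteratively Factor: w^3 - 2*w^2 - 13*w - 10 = (w - 5)*(w^2 + 3*w + 2) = (w - 5)*(w + 1)*(w + 2)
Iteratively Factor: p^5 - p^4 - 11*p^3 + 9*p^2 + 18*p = (p)*(p^4 - p^3 - 11*p^2 + 9*p + 18) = p*(p - 3)*(p^3 + 2*p^2 - 5*p - 6) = p*(p - 3)*(p + 1)*(p^2 + p - 6) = p*(p - 3)*(p - 2)*(p + 1)*(p + 3)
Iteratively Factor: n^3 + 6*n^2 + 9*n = (n + 3)*(n^2 + 3*n) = n*(n + 3)*(n + 3)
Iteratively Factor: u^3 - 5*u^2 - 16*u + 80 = (u + 4)*(u^2 - 9*u + 20) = (u - 4)*(u + 4)*(u - 5)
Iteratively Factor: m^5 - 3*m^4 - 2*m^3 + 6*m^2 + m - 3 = (m + 1)*(m^4 - 4*m^3 + 2*m^2 + 4*m - 3) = (m - 3)*(m + 1)*(m^3 - m^2 - m + 1) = (m - 3)*(m - 1)*(m + 1)*(m^2 - 1) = (m - 3)*(m - 1)^2*(m + 1)*(m + 1)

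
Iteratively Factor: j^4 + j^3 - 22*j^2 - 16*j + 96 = (j - 2)*(j^3 + 3*j^2 - 16*j - 48) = (j - 4)*(j - 2)*(j^2 + 7*j + 12) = (j - 4)*(j - 2)*(j + 4)*(j + 3)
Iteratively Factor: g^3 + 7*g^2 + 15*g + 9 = (g + 3)*(g^2 + 4*g + 3) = (g + 3)^2*(g + 1)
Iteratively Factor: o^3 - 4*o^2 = (o - 4)*(o^2) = o*(o - 4)*(o)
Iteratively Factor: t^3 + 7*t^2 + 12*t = (t + 3)*(t^2 + 4*t) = (t + 3)*(t + 4)*(t)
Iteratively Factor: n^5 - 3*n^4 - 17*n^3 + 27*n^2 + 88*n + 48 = (n + 1)*(n^4 - 4*n^3 - 13*n^2 + 40*n + 48) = (n - 4)*(n + 1)*(n^3 - 13*n - 12) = (n - 4)*(n + 1)^2*(n^2 - n - 12) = (n - 4)^2*(n + 1)^2*(n + 3)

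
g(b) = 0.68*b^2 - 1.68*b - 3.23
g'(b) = 1.36*b - 1.68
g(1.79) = -4.06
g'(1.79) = 0.75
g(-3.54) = 11.24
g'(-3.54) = -6.49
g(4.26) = 1.95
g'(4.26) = 4.11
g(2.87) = -2.45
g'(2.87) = 2.22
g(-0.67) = -1.80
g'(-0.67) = -2.59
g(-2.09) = 3.25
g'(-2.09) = -4.52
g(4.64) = 3.61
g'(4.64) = 4.63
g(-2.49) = 5.17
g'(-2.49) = -5.07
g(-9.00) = 66.97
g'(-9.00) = -13.92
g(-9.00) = 66.97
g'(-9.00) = -13.92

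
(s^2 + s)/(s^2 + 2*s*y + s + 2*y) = s/(s + 2*y)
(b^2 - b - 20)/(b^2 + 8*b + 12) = (b^2 - b - 20)/(b^2 + 8*b + 12)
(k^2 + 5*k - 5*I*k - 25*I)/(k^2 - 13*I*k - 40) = (k + 5)/(k - 8*I)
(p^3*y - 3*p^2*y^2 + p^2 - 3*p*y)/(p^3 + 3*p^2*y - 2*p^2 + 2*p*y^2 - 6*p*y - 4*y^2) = p*(p^2*y - 3*p*y^2 + p - 3*y)/(p^3 + 3*p^2*y - 2*p^2 + 2*p*y^2 - 6*p*y - 4*y^2)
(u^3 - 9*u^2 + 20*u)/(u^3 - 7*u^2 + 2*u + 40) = u/(u + 2)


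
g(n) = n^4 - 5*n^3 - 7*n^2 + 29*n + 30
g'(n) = 4*n^3 - 15*n^2 - 14*n + 29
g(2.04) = 34.90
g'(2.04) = -28.03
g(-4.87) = 862.75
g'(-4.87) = -720.58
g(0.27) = 37.23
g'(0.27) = 24.21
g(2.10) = 33.17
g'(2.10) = -29.51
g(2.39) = 23.69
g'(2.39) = -35.53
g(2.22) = 29.47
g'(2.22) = -32.24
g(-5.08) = 1023.49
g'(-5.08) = -811.36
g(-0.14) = 25.82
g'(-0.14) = 30.66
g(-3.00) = 96.00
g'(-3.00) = -172.00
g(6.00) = 168.00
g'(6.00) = 269.00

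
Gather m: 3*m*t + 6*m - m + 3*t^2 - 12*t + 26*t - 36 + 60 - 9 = m*(3*t + 5) + 3*t^2 + 14*t + 15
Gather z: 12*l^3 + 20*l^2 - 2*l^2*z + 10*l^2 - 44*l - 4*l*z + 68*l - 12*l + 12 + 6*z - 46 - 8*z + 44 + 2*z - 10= 12*l^3 + 30*l^2 + 12*l + z*(-2*l^2 - 4*l)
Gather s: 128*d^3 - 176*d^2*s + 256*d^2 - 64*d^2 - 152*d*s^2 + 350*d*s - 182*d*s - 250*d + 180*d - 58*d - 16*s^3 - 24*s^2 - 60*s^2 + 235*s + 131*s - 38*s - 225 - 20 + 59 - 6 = 128*d^3 + 192*d^2 - 128*d - 16*s^3 + s^2*(-152*d - 84) + s*(-176*d^2 + 168*d + 328) - 192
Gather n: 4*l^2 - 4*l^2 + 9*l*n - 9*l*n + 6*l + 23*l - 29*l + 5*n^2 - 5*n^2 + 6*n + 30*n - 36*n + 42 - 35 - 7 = 0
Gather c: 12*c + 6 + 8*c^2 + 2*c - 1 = 8*c^2 + 14*c + 5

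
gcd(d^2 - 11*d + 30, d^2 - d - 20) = d - 5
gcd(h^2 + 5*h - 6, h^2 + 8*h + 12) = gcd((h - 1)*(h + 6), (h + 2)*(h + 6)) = h + 6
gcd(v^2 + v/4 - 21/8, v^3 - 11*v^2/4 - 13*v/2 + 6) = 1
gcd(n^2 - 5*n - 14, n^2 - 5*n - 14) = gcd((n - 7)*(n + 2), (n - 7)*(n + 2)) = n^2 - 5*n - 14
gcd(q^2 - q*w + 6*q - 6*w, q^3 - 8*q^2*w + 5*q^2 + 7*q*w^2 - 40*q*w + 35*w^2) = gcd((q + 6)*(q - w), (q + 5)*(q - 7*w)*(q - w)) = q - w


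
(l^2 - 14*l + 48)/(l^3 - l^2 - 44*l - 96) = (l - 6)/(l^2 + 7*l + 12)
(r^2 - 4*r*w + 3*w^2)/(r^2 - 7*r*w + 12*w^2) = (r - w)/(r - 4*w)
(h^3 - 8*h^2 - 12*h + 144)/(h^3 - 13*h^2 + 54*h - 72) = (h^2 - 2*h - 24)/(h^2 - 7*h + 12)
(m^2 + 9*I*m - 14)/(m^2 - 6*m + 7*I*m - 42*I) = (m + 2*I)/(m - 6)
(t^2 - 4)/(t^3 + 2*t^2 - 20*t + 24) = (t + 2)/(t^2 + 4*t - 12)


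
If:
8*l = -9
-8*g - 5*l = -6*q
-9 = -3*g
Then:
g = 3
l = -9/8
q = 49/16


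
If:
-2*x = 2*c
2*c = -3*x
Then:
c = 0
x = 0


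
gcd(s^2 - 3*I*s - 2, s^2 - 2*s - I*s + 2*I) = s - I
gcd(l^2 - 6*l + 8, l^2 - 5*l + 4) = l - 4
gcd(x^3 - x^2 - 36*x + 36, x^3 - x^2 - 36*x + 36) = x^3 - x^2 - 36*x + 36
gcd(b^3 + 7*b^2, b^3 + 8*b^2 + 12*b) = b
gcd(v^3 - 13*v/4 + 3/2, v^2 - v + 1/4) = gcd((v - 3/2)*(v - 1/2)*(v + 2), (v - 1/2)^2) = v - 1/2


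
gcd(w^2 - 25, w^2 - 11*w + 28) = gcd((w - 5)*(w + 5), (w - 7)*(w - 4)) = 1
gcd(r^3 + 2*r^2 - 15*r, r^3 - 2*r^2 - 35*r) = r^2 + 5*r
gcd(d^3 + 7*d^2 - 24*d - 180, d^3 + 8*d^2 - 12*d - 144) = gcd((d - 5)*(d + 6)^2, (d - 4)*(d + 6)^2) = d^2 + 12*d + 36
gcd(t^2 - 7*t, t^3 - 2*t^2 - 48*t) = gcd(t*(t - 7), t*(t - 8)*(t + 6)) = t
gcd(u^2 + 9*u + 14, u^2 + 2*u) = u + 2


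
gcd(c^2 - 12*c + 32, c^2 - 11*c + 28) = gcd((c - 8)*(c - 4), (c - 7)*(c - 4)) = c - 4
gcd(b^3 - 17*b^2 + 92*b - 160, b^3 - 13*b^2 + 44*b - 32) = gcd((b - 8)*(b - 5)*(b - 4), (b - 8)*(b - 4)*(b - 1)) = b^2 - 12*b + 32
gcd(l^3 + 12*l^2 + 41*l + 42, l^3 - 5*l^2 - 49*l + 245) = l + 7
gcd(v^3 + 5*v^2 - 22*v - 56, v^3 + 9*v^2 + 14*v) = v^2 + 9*v + 14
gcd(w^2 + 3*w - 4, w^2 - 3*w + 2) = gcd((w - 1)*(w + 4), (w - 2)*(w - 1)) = w - 1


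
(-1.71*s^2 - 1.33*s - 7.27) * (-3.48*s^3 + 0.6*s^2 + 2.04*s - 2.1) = 5.9508*s^5 + 3.6024*s^4 + 21.0132*s^3 - 3.4842*s^2 - 12.0378*s + 15.267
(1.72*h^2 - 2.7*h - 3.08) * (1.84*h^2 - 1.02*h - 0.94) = 3.1648*h^4 - 6.7224*h^3 - 4.53*h^2 + 5.6796*h + 2.8952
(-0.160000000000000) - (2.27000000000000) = -2.43000000000000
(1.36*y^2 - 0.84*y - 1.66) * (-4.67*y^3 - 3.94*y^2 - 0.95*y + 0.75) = -6.3512*y^5 - 1.4356*y^4 + 9.7698*y^3 + 8.3584*y^2 + 0.947*y - 1.245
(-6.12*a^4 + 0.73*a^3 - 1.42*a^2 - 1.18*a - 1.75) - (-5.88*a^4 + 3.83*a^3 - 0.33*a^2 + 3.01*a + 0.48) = -0.24*a^4 - 3.1*a^3 - 1.09*a^2 - 4.19*a - 2.23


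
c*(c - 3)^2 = c^3 - 6*c^2 + 9*c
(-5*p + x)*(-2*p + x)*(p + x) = 10*p^3 + 3*p^2*x - 6*p*x^2 + x^3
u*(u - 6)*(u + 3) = u^3 - 3*u^2 - 18*u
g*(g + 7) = g^2 + 7*g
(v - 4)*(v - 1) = v^2 - 5*v + 4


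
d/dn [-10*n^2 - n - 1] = -20*n - 1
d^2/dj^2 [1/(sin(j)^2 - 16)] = 2*(-2*sin(j)^4 - 29*sin(j)^2 + 16)/(sin(j)^2 - 16)^3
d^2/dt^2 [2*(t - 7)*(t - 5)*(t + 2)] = 12*t - 40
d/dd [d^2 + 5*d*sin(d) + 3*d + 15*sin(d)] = 5*d*cos(d) + 2*d + 5*sin(d) + 15*cos(d) + 3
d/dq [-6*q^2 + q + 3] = 1 - 12*q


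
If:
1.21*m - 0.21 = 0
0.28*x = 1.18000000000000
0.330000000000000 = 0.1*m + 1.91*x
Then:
No Solution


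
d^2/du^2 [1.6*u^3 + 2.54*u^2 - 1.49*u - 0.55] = 9.6*u + 5.08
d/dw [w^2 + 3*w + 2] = 2*w + 3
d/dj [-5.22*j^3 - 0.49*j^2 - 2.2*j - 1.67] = -15.66*j^2 - 0.98*j - 2.2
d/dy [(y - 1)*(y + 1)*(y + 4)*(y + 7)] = 4*y^3 + 33*y^2 + 54*y - 11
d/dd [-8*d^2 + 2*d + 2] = 2 - 16*d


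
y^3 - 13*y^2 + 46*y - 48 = (y - 8)*(y - 3)*(y - 2)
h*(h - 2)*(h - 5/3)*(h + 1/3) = h^4 - 10*h^3/3 + 19*h^2/9 + 10*h/9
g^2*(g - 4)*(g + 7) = g^4 + 3*g^3 - 28*g^2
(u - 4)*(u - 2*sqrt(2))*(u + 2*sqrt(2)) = u^3 - 4*u^2 - 8*u + 32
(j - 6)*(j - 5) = j^2 - 11*j + 30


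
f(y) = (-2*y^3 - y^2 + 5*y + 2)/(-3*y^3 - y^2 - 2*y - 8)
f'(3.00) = 0.15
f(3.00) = 0.44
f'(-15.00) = 0.00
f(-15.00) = 0.65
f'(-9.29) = -0.01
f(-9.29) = 0.63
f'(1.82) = 0.42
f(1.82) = 0.13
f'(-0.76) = -0.79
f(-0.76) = 0.26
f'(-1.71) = -0.98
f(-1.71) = 0.07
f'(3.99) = 0.07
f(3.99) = 0.54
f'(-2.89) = -0.12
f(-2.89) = 0.44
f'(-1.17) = -4.49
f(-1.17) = 0.91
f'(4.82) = 0.04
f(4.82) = 0.59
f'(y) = (-6*y^2 - 2*y + 5)/(-3*y^3 - y^2 - 2*y - 8) + (9*y^2 + 2*y + 2)*(-2*y^3 - y^2 + 5*y + 2)/(-3*y^3 - y^2 - 2*y - 8)^2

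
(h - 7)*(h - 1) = h^2 - 8*h + 7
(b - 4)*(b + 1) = b^2 - 3*b - 4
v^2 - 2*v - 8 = (v - 4)*(v + 2)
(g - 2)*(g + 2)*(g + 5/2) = g^3 + 5*g^2/2 - 4*g - 10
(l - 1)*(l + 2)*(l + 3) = l^3 + 4*l^2 + l - 6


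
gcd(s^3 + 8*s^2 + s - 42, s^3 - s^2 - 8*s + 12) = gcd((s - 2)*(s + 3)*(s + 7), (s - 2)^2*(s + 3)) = s^2 + s - 6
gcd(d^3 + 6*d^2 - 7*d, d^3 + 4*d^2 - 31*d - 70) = d + 7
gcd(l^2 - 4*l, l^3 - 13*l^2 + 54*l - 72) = l - 4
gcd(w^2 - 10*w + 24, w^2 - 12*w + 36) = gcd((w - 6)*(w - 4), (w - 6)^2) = w - 6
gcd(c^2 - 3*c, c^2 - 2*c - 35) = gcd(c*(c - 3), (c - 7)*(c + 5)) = 1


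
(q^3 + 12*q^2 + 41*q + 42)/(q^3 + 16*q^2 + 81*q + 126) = (q + 2)/(q + 6)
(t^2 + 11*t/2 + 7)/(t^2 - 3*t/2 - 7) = (2*t + 7)/(2*t - 7)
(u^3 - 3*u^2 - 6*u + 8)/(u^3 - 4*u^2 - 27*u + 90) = (u^3 - 3*u^2 - 6*u + 8)/(u^3 - 4*u^2 - 27*u + 90)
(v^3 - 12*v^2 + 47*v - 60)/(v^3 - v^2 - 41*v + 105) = (v - 4)/(v + 7)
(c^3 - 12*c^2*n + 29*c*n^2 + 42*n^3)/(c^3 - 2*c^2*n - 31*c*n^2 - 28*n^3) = (c - 6*n)/(c + 4*n)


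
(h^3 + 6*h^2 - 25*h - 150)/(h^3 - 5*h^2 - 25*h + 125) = (h + 6)/(h - 5)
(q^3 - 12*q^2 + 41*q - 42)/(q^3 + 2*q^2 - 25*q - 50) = (q^3 - 12*q^2 + 41*q - 42)/(q^3 + 2*q^2 - 25*q - 50)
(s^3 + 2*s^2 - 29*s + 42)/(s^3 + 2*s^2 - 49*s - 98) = (s^2 - 5*s + 6)/(s^2 - 5*s - 14)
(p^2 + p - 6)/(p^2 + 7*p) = (p^2 + p - 6)/(p*(p + 7))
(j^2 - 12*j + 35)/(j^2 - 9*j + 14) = (j - 5)/(j - 2)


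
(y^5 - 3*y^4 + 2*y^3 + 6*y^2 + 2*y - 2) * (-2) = -2*y^5 + 6*y^4 - 4*y^3 - 12*y^2 - 4*y + 4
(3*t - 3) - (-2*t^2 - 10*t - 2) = 2*t^2 + 13*t - 1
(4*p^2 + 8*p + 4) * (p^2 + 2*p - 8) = 4*p^4 + 16*p^3 - 12*p^2 - 56*p - 32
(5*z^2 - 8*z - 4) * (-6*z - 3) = -30*z^3 + 33*z^2 + 48*z + 12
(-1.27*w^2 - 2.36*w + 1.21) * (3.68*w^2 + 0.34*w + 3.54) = -4.6736*w^4 - 9.1166*w^3 - 0.8454*w^2 - 7.943*w + 4.2834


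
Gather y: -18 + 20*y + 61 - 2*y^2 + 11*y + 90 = -2*y^2 + 31*y + 133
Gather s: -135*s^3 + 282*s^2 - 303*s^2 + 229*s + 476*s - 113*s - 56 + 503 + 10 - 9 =-135*s^3 - 21*s^2 + 592*s + 448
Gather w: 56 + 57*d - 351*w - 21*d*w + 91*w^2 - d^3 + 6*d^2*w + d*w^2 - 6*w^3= -d^3 + 57*d - 6*w^3 + w^2*(d + 91) + w*(6*d^2 - 21*d - 351) + 56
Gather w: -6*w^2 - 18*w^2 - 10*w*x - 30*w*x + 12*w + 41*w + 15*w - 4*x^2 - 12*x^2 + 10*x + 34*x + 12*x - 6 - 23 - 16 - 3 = -24*w^2 + w*(68 - 40*x) - 16*x^2 + 56*x - 48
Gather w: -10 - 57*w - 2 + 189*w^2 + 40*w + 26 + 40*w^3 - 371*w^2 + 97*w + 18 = 40*w^3 - 182*w^2 + 80*w + 32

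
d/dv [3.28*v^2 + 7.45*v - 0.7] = 6.56*v + 7.45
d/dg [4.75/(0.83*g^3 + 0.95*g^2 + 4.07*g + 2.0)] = (-11.8275*g^2 - 9.025*g - 19.3325)/(0.83*g^3 + 0.95*g^2 + 4.07*g + 2.0)^2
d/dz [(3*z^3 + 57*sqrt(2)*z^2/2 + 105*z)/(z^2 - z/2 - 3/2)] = 3*(4*z^4 - 4*z^3 - 158*z^2 - 19*sqrt(2)*z^2 - 114*sqrt(2)*z - 210)/(4*z^4 - 4*z^3 - 11*z^2 + 6*z + 9)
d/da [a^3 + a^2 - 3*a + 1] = 3*a^2 + 2*a - 3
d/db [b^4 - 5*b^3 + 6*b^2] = b*(4*b^2 - 15*b + 12)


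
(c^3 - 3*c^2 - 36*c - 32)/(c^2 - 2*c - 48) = (c^2 + 5*c + 4)/(c + 6)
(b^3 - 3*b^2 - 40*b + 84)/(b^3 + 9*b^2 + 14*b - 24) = (b^2 - 9*b + 14)/(b^2 + 3*b - 4)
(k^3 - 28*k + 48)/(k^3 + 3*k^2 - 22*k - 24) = (k - 2)/(k + 1)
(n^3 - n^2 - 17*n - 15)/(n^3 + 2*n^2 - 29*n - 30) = (n + 3)/(n + 6)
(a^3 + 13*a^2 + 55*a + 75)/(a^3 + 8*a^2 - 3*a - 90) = (a^2 + 8*a + 15)/(a^2 + 3*a - 18)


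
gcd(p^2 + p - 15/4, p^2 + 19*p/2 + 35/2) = p + 5/2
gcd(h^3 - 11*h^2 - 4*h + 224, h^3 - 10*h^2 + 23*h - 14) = h - 7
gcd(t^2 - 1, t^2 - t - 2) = t + 1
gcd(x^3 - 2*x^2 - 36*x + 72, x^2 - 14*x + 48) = x - 6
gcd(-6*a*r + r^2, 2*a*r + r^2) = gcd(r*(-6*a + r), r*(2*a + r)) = r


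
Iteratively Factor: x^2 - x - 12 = (x - 4)*(x + 3)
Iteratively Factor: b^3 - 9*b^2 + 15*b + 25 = (b - 5)*(b^2 - 4*b - 5) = (b - 5)^2*(b + 1)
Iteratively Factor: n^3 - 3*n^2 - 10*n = (n + 2)*(n^2 - 5*n) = (n - 5)*(n + 2)*(n)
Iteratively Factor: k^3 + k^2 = (k)*(k^2 + k) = k*(k + 1)*(k)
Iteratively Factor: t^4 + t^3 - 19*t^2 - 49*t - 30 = (t + 1)*(t^3 - 19*t - 30) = (t + 1)*(t + 2)*(t^2 - 2*t - 15) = (t - 5)*(t + 1)*(t + 2)*(t + 3)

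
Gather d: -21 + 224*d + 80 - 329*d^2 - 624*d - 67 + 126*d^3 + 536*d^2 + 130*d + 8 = 126*d^3 + 207*d^2 - 270*d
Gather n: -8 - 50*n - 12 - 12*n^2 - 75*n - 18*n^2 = -30*n^2 - 125*n - 20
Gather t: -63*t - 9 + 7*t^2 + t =7*t^2 - 62*t - 9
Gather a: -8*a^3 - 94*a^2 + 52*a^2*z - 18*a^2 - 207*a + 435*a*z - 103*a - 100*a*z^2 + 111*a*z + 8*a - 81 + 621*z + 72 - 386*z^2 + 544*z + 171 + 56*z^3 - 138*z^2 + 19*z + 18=-8*a^3 + a^2*(52*z - 112) + a*(-100*z^2 + 546*z - 302) + 56*z^3 - 524*z^2 + 1184*z + 180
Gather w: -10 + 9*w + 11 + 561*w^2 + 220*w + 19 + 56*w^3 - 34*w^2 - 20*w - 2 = 56*w^3 + 527*w^2 + 209*w + 18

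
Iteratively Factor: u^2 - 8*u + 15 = (u - 5)*(u - 3)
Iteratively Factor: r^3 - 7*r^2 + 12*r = (r - 4)*(r^2 - 3*r) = (r - 4)*(r - 3)*(r)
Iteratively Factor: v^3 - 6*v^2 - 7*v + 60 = (v - 5)*(v^2 - v - 12) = (v - 5)*(v + 3)*(v - 4)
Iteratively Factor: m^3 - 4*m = (m + 2)*(m^2 - 2*m) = (m - 2)*(m + 2)*(m)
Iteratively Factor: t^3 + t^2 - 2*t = (t - 1)*(t^2 + 2*t) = (t - 1)*(t + 2)*(t)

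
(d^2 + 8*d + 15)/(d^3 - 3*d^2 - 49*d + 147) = (d^2 + 8*d + 15)/(d^3 - 3*d^2 - 49*d + 147)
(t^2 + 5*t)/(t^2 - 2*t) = (t + 5)/(t - 2)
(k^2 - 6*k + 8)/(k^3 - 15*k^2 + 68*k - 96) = (k - 2)/(k^2 - 11*k + 24)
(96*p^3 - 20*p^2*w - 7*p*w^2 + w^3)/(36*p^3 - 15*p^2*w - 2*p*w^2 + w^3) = (8*p - w)/(3*p - w)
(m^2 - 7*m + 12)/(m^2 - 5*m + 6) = (m - 4)/(m - 2)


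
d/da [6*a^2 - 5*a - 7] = 12*a - 5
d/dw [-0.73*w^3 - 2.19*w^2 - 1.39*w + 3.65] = -2.19*w^2 - 4.38*w - 1.39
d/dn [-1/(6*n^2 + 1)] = 12*n/(6*n^2 + 1)^2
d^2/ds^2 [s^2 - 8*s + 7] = 2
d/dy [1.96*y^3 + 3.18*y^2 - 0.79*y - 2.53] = 5.88*y^2 + 6.36*y - 0.79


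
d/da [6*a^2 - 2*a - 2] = 12*a - 2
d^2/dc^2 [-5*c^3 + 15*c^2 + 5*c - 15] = 30 - 30*c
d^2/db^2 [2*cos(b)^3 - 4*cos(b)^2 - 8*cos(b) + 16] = 13*cos(b)/2 + 8*cos(2*b) - 9*cos(3*b)/2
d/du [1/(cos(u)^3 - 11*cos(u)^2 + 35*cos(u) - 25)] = (3*cos(u) - 7)*sin(u)/((cos(u) - 5)^3*(cos(u) - 1)^2)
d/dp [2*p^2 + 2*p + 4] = 4*p + 2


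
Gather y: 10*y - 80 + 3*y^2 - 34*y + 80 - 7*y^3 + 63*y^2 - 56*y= -7*y^3 + 66*y^2 - 80*y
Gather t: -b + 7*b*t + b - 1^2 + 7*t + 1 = t*(7*b + 7)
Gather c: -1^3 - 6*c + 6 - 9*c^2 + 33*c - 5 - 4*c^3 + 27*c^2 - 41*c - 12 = -4*c^3 + 18*c^2 - 14*c - 12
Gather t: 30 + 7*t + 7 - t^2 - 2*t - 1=-t^2 + 5*t + 36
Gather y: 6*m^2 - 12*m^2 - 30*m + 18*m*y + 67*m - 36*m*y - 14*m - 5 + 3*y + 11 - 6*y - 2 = -6*m^2 + 23*m + y*(-18*m - 3) + 4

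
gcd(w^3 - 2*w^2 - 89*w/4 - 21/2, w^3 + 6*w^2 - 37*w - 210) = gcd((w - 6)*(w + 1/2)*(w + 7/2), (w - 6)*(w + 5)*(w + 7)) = w - 6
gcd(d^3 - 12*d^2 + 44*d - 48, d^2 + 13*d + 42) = 1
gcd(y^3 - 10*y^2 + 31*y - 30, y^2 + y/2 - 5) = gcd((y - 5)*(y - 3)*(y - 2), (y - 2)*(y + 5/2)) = y - 2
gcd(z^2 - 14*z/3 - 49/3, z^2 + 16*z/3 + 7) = z + 7/3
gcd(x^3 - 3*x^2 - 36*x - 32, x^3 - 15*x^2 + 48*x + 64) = x^2 - 7*x - 8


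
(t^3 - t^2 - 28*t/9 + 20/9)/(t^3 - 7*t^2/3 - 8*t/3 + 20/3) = (t - 2/3)/(t - 2)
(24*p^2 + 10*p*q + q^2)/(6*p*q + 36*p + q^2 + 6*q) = (4*p + q)/(q + 6)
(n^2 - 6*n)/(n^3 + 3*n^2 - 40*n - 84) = n/(n^2 + 9*n + 14)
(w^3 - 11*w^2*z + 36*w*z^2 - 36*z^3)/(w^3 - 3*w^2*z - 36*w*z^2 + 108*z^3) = (w - 2*z)/(w + 6*z)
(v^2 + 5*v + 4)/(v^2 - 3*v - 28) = (v + 1)/(v - 7)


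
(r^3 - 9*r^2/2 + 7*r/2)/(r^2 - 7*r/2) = r - 1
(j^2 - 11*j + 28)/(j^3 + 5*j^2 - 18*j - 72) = (j - 7)/(j^2 + 9*j + 18)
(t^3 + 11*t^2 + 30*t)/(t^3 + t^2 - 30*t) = (t + 5)/(t - 5)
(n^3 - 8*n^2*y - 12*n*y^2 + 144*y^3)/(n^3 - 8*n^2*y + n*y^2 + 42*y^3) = (n^3 - 8*n^2*y - 12*n*y^2 + 144*y^3)/(n^3 - 8*n^2*y + n*y^2 + 42*y^3)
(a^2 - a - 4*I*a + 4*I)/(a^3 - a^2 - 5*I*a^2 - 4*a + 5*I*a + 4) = 1/(a - I)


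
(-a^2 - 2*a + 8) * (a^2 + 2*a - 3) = -a^4 - 4*a^3 + 7*a^2 + 22*a - 24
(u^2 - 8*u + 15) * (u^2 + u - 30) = u^4 - 7*u^3 - 23*u^2 + 255*u - 450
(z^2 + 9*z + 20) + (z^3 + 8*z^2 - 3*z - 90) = z^3 + 9*z^2 + 6*z - 70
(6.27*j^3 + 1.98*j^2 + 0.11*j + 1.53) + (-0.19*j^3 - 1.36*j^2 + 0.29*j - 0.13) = 6.08*j^3 + 0.62*j^2 + 0.4*j + 1.4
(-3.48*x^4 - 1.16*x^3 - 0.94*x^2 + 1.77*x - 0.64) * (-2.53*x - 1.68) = 8.8044*x^5 + 8.7812*x^4 + 4.327*x^3 - 2.8989*x^2 - 1.3544*x + 1.0752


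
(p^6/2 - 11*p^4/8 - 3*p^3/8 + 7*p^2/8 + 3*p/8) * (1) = p^6/2 - 11*p^4/8 - 3*p^3/8 + 7*p^2/8 + 3*p/8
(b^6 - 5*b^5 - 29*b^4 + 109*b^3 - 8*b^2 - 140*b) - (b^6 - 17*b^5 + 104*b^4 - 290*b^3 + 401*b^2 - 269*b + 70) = 12*b^5 - 133*b^4 + 399*b^3 - 409*b^2 + 129*b - 70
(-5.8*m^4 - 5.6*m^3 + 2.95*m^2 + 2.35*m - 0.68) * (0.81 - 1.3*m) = 7.54*m^5 + 2.582*m^4 - 8.371*m^3 - 0.6655*m^2 + 2.7875*m - 0.5508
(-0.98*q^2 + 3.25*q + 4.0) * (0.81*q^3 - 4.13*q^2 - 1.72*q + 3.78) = -0.7938*q^5 + 6.6799*q^4 - 8.4969*q^3 - 25.8144*q^2 + 5.405*q + 15.12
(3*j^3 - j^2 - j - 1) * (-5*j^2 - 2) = -15*j^5 + 5*j^4 - j^3 + 7*j^2 + 2*j + 2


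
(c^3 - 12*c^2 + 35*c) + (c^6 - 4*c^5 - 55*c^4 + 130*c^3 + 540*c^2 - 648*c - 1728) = c^6 - 4*c^5 - 55*c^4 + 131*c^3 + 528*c^2 - 613*c - 1728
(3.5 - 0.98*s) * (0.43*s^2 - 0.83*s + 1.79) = -0.4214*s^3 + 2.3184*s^2 - 4.6592*s + 6.265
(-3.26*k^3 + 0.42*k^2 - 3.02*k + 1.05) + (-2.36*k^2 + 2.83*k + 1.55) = -3.26*k^3 - 1.94*k^2 - 0.19*k + 2.6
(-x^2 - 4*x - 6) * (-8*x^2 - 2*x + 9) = 8*x^4 + 34*x^3 + 47*x^2 - 24*x - 54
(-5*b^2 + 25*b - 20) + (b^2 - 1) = -4*b^2 + 25*b - 21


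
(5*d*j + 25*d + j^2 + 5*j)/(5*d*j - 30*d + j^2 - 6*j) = (j + 5)/(j - 6)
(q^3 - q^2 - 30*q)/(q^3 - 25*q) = (q - 6)/(q - 5)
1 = 1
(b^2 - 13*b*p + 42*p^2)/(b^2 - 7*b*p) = (b - 6*p)/b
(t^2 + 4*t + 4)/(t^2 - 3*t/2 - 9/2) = 2*(t^2 + 4*t + 4)/(2*t^2 - 3*t - 9)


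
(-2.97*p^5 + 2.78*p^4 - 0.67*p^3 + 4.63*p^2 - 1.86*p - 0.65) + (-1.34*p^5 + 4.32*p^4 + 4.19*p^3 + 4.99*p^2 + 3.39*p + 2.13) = -4.31*p^5 + 7.1*p^4 + 3.52*p^3 + 9.62*p^2 + 1.53*p + 1.48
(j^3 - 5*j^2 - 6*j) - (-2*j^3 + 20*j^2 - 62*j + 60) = 3*j^3 - 25*j^2 + 56*j - 60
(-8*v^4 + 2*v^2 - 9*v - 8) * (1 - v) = 8*v^5 - 8*v^4 - 2*v^3 + 11*v^2 - v - 8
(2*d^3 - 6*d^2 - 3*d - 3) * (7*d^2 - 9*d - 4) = 14*d^5 - 60*d^4 + 25*d^3 + 30*d^2 + 39*d + 12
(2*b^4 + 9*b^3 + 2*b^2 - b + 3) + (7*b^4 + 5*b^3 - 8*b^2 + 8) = 9*b^4 + 14*b^3 - 6*b^2 - b + 11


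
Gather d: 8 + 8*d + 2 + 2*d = 10*d + 10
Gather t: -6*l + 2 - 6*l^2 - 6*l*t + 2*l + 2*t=-6*l^2 - 4*l + t*(2 - 6*l) + 2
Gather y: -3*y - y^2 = -y^2 - 3*y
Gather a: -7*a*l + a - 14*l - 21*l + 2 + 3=a*(1 - 7*l) - 35*l + 5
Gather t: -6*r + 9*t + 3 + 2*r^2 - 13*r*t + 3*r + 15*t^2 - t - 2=2*r^2 - 3*r + 15*t^2 + t*(8 - 13*r) + 1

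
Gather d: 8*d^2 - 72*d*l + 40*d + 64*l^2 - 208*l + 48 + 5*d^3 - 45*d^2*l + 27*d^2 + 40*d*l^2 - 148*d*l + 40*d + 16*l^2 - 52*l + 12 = 5*d^3 + d^2*(35 - 45*l) + d*(40*l^2 - 220*l + 80) + 80*l^2 - 260*l + 60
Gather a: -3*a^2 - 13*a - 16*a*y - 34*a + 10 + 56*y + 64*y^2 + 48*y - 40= -3*a^2 + a*(-16*y - 47) + 64*y^2 + 104*y - 30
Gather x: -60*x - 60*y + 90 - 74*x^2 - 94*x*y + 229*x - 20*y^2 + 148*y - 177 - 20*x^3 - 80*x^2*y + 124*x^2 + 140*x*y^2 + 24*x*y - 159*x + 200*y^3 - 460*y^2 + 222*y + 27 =-20*x^3 + x^2*(50 - 80*y) + x*(140*y^2 - 70*y + 10) + 200*y^3 - 480*y^2 + 310*y - 60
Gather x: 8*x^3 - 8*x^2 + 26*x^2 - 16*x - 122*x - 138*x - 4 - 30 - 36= 8*x^3 + 18*x^2 - 276*x - 70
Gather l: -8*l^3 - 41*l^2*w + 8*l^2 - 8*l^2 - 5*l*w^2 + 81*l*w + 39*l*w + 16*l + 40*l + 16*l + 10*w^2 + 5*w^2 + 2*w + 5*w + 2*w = -8*l^3 - 41*l^2*w + l*(-5*w^2 + 120*w + 72) + 15*w^2 + 9*w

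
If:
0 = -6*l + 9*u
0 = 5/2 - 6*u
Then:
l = 5/8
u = 5/12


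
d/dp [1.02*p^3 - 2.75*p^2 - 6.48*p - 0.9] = 3.06*p^2 - 5.5*p - 6.48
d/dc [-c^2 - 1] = -2*c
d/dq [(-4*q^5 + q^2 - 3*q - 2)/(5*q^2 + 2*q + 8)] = (-60*q^6 - 32*q^5 - 160*q^4 + 17*q^2 + 36*q - 20)/(25*q^4 + 20*q^3 + 84*q^2 + 32*q + 64)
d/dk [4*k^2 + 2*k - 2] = 8*k + 2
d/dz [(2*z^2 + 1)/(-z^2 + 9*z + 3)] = (18*z^2 + 14*z - 9)/(z^4 - 18*z^3 + 75*z^2 + 54*z + 9)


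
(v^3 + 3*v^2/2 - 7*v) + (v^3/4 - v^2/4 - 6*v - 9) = 5*v^3/4 + 5*v^2/4 - 13*v - 9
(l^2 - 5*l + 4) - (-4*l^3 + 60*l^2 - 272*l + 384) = 4*l^3 - 59*l^2 + 267*l - 380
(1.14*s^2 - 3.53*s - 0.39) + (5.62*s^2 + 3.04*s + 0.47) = 6.76*s^2 - 0.49*s + 0.08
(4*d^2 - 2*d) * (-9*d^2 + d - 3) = -36*d^4 + 22*d^3 - 14*d^2 + 6*d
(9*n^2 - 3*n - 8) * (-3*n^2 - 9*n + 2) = -27*n^4 - 72*n^3 + 69*n^2 + 66*n - 16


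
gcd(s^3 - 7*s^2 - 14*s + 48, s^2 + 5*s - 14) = s - 2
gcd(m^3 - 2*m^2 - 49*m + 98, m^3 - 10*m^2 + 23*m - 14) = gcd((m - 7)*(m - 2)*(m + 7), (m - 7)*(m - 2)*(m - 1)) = m^2 - 9*m + 14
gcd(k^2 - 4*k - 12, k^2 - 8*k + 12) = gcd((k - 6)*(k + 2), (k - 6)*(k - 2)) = k - 6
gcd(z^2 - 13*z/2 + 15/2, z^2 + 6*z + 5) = 1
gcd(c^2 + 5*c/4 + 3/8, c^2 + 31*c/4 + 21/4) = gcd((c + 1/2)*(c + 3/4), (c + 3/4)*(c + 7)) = c + 3/4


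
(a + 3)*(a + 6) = a^2 + 9*a + 18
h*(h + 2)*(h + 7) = h^3 + 9*h^2 + 14*h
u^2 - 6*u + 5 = (u - 5)*(u - 1)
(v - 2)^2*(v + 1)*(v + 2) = v^4 - v^3 - 6*v^2 + 4*v + 8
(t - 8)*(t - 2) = t^2 - 10*t + 16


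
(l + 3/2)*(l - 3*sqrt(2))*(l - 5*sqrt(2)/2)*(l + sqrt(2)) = l^4 - 9*sqrt(2)*l^3/2 + 3*l^3/2 - 27*sqrt(2)*l^2/4 + 4*l^2 + 6*l + 15*sqrt(2)*l + 45*sqrt(2)/2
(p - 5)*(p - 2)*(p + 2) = p^3 - 5*p^2 - 4*p + 20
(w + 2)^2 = w^2 + 4*w + 4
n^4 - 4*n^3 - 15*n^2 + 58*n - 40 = (n - 5)*(n - 2)*(n - 1)*(n + 4)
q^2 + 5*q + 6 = (q + 2)*(q + 3)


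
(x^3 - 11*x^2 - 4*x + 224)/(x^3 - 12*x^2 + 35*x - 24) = (x^2 - 3*x - 28)/(x^2 - 4*x + 3)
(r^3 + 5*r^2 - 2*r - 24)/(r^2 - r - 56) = (-r^3 - 5*r^2 + 2*r + 24)/(-r^2 + r + 56)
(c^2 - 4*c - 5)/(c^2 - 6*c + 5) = (c + 1)/(c - 1)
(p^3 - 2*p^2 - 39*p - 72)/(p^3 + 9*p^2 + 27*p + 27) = (p - 8)/(p + 3)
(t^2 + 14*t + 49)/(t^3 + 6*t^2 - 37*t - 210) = (t + 7)/(t^2 - t - 30)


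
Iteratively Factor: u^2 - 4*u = (u - 4)*(u)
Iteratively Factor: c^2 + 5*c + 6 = (c + 3)*(c + 2)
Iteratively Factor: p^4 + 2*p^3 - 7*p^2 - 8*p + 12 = (p - 2)*(p^3 + 4*p^2 + p - 6) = (p - 2)*(p + 2)*(p^2 + 2*p - 3) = (p - 2)*(p + 2)*(p + 3)*(p - 1)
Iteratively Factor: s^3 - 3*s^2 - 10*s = (s + 2)*(s^2 - 5*s) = s*(s + 2)*(s - 5)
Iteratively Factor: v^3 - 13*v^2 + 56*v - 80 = (v - 4)*(v^2 - 9*v + 20) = (v - 5)*(v - 4)*(v - 4)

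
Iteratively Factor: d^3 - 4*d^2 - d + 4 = (d + 1)*(d^2 - 5*d + 4) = (d - 4)*(d + 1)*(d - 1)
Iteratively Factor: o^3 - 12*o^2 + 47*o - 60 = (o - 4)*(o^2 - 8*o + 15) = (o - 4)*(o - 3)*(o - 5)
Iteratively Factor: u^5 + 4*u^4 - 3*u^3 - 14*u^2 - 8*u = (u + 4)*(u^4 - 3*u^2 - 2*u) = u*(u + 4)*(u^3 - 3*u - 2) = u*(u - 2)*(u + 4)*(u^2 + 2*u + 1) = u*(u - 2)*(u + 1)*(u + 4)*(u + 1)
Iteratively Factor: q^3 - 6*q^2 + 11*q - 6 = (q - 3)*(q^2 - 3*q + 2) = (q - 3)*(q - 1)*(q - 2)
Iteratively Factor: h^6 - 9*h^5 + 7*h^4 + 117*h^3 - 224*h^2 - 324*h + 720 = (h - 5)*(h^5 - 4*h^4 - 13*h^3 + 52*h^2 + 36*h - 144) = (h - 5)*(h + 2)*(h^4 - 6*h^3 - h^2 + 54*h - 72) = (h - 5)*(h + 2)*(h + 3)*(h^3 - 9*h^2 + 26*h - 24) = (h - 5)*(h - 2)*(h + 2)*(h + 3)*(h^2 - 7*h + 12) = (h - 5)*(h - 4)*(h - 2)*(h + 2)*(h + 3)*(h - 3)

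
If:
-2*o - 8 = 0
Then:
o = -4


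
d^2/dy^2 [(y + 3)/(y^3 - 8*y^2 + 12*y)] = 2*(3*y^5 - 6*y^4 - 140*y^3 + 684*y^2 - 864*y + 432)/(y^3*(y^6 - 24*y^5 + 228*y^4 - 1088*y^3 + 2736*y^2 - 3456*y + 1728))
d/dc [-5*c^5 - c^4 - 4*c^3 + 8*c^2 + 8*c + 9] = -25*c^4 - 4*c^3 - 12*c^2 + 16*c + 8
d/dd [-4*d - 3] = -4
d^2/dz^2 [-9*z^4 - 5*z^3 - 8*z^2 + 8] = -108*z^2 - 30*z - 16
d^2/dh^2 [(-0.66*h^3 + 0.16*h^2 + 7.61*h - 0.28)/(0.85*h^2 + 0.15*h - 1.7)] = (-4.44089209850063e-16*h^5 - 2.22044604925031e-16*h^4 + 9.01854999999999*h^3 + 1.1832*h^2 + 54.3201*h + 3.9841)/(0.614125*h^6 + 0.325125*h^5 - 3.627375*h^4 - 1.297125*h^3 + 7.25475*h^2 + 1.3005*h - 4.913)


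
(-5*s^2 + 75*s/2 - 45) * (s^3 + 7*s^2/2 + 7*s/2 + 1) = -5*s^5 + 20*s^4 + 275*s^3/4 - 125*s^2/4 - 120*s - 45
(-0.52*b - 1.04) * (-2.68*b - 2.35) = 1.3936*b^2 + 4.0092*b + 2.444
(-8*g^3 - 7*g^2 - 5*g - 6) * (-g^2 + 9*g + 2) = 8*g^5 - 65*g^4 - 74*g^3 - 53*g^2 - 64*g - 12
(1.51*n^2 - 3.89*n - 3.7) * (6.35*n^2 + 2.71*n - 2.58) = 9.5885*n^4 - 20.6094*n^3 - 37.9327*n^2 + 0.00919999999999987*n + 9.546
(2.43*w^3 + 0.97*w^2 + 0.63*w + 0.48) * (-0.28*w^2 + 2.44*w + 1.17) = -0.6804*w^5 + 5.6576*w^4 + 5.0335*w^3 + 2.5377*w^2 + 1.9083*w + 0.5616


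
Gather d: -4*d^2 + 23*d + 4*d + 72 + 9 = -4*d^2 + 27*d + 81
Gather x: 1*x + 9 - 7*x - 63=-6*x - 54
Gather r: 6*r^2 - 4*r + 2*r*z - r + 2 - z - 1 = 6*r^2 + r*(2*z - 5) - z + 1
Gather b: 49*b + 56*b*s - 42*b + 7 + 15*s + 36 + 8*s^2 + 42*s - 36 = b*(56*s + 7) + 8*s^2 + 57*s + 7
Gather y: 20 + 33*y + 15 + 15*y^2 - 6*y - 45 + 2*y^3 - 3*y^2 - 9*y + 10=2*y^3 + 12*y^2 + 18*y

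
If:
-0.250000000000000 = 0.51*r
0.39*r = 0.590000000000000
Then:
No Solution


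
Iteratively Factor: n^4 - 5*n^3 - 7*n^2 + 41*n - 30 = (n - 5)*(n^3 - 7*n + 6) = (n - 5)*(n + 3)*(n^2 - 3*n + 2) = (n - 5)*(n - 1)*(n + 3)*(n - 2)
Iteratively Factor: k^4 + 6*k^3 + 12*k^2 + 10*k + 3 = (k + 3)*(k^3 + 3*k^2 + 3*k + 1) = (k + 1)*(k + 3)*(k^2 + 2*k + 1) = (k + 1)^2*(k + 3)*(k + 1)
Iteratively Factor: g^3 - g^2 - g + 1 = (g - 1)*(g^2 - 1) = (g - 1)*(g + 1)*(g - 1)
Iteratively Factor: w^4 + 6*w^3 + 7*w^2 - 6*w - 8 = (w + 4)*(w^3 + 2*w^2 - w - 2) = (w + 1)*(w + 4)*(w^2 + w - 2) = (w - 1)*(w + 1)*(w + 4)*(w + 2)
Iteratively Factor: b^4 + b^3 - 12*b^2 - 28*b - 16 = (b + 2)*(b^3 - b^2 - 10*b - 8) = (b + 2)^2*(b^2 - 3*b - 4) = (b - 4)*(b + 2)^2*(b + 1)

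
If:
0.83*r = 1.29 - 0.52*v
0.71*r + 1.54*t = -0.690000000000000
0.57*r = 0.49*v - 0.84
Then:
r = 0.28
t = -0.58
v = 2.04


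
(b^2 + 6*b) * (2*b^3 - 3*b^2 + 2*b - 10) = 2*b^5 + 9*b^4 - 16*b^3 + 2*b^2 - 60*b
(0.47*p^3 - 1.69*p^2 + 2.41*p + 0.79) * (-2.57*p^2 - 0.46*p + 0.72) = -1.2079*p^5 + 4.1271*p^4 - 5.0779*p^3 - 4.3557*p^2 + 1.3718*p + 0.5688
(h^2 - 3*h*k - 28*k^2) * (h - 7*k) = h^3 - 10*h^2*k - 7*h*k^2 + 196*k^3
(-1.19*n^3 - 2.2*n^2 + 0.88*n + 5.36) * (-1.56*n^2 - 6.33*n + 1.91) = 1.8564*n^5 + 10.9647*n^4 + 10.2803*n^3 - 18.134*n^2 - 32.248*n + 10.2376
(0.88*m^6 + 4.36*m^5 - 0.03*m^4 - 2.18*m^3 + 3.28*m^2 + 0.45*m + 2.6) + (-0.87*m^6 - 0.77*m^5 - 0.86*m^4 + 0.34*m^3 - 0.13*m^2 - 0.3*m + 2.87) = 0.01*m^6 + 3.59*m^5 - 0.89*m^4 - 1.84*m^3 + 3.15*m^2 + 0.15*m + 5.47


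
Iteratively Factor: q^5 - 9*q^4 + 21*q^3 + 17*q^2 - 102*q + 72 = (q + 2)*(q^4 - 11*q^3 + 43*q^2 - 69*q + 36) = (q - 3)*(q + 2)*(q^3 - 8*q^2 + 19*q - 12) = (q - 3)*(q - 1)*(q + 2)*(q^2 - 7*q + 12) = (q - 3)^2*(q - 1)*(q + 2)*(q - 4)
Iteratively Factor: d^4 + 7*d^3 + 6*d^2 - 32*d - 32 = (d + 4)*(d^3 + 3*d^2 - 6*d - 8) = (d + 1)*(d + 4)*(d^2 + 2*d - 8) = (d - 2)*(d + 1)*(d + 4)*(d + 4)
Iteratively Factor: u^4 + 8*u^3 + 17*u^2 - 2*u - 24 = (u + 3)*(u^3 + 5*u^2 + 2*u - 8) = (u - 1)*(u + 3)*(u^2 + 6*u + 8) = (u - 1)*(u + 2)*(u + 3)*(u + 4)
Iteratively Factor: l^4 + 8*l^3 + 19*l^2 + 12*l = (l + 3)*(l^3 + 5*l^2 + 4*l) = (l + 3)*(l + 4)*(l^2 + l) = (l + 1)*(l + 3)*(l + 4)*(l)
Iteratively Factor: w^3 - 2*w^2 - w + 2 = (w - 1)*(w^2 - w - 2) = (w - 2)*(w - 1)*(w + 1)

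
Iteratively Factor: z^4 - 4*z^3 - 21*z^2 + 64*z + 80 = (z + 4)*(z^3 - 8*z^2 + 11*z + 20) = (z + 1)*(z + 4)*(z^2 - 9*z + 20) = (z - 5)*(z + 1)*(z + 4)*(z - 4)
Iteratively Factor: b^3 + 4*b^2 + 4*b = (b)*(b^2 + 4*b + 4) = b*(b + 2)*(b + 2)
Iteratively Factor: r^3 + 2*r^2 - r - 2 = (r - 1)*(r^2 + 3*r + 2) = (r - 1)*(r + 2)*(r + 1)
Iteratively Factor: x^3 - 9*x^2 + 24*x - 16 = (x - 4)*(x^2 - 5*x + 4) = (x - 4)^2*(x - 1)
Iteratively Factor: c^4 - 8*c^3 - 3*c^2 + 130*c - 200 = (c + 4)*(c^3 - 12*c^2 + 45*c - 50) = (c - 5)*(c + 4)*(c^2 - 7*c + 10) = (c - 5)*(c - 2)*(c + 4)*(c - 5)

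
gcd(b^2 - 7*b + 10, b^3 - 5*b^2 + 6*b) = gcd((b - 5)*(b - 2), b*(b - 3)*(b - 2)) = b - 2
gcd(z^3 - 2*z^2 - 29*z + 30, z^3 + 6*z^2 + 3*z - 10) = z^2 + 4*z - 5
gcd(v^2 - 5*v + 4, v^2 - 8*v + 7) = v - 1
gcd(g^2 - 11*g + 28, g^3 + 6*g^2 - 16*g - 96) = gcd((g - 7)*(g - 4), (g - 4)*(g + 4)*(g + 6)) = g - 4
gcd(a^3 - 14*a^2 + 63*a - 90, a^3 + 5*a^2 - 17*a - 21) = a - 3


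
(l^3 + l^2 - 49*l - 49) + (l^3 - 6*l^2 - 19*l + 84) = 2*l^3 - 5*l^2 - 68*l + 35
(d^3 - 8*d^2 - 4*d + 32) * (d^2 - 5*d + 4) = d^5 - 13*d^4 + 40*d^3 + 20*d^2 - 176*d + 128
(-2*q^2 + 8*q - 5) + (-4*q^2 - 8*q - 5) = -6*q^2 - 10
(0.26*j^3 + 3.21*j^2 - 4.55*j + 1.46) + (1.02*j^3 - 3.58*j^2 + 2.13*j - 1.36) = 1.28*j^3 - 0.37*j^2 - 2.42*j + 0.0999999999999999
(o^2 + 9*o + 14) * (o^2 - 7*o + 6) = o^4 + 2*o^3 - 43*o^2 - 44*o + 84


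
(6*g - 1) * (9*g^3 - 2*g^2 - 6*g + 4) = 54*g^4 - 21*g^3 - 34*g^2 + 30*g - 4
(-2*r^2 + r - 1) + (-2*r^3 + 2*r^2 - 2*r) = -2*r^3 - r - 1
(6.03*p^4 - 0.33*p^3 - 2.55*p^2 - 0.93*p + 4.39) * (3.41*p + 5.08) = 20.5623*p^5 + 29.5071*p^4 - 10.3719*p^3 - 16.1253*p^2 + 10.2455*p + 22.3012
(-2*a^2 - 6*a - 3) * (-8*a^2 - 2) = 16*a^4 + 48*a^3 + 28*a^2 + 12*a + 6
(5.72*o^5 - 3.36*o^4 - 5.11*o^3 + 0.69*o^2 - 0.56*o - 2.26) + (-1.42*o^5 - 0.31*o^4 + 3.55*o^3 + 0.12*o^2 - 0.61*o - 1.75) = 4.3*o^5 - 3.67*o^4 - 1.56*o^3 + 0.81*o^2 - 1.17*o - 4.01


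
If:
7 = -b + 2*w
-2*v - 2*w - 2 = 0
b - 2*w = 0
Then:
No Solution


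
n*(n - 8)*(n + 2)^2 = n^4 - 4*n^3 - 28*n^2 - 32*n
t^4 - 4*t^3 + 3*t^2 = t^2*(t - 3)*(t - 1)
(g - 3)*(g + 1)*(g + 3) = g^3 + g^2 - 9*g - 9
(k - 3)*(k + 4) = k^2 + k - 12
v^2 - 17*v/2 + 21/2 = (v - 7)*(v - 3/2)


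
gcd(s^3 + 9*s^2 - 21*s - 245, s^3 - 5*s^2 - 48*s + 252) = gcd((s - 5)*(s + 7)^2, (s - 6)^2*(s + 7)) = s + 7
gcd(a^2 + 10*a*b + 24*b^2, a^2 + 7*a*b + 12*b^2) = a + 4*b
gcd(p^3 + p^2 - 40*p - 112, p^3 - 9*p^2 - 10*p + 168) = p^2 - 3*p - 28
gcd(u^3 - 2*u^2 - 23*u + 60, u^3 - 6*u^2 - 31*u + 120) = u^2 + 2*u - 15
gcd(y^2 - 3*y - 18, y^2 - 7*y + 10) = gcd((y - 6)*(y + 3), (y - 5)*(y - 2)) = 1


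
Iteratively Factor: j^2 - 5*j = (j - 5)*(j)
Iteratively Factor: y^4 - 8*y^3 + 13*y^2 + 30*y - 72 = (y + 2)*(y^3 - 10*y^2 + 33*y - 36) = (y - 4)*(y + 2)*(y^2 - 6*y + 9) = (y - 4)*(y - 3)*(y + 2)*(y - 3)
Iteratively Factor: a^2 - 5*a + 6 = (a - 2)*(a - 3)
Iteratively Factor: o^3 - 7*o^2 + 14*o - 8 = (o - 2)*(o^2 - 5*o + 4) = (o - 4)*(o - 2)*(o - 1)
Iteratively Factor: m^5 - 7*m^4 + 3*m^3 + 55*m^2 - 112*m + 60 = (m - 1)*(m^4 - 6*m^3 - 3*m^2 + 52*m - 60) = (m - 5)*(m - 1)*(m^3 - m^2 - 8*m + 12) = (m - 5)*(m - 1)*(m + 3)*(m^2 - 4*m + 4) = (m - 5)*(m - 2)*(m - 1)*(m + 3)*(m - 2)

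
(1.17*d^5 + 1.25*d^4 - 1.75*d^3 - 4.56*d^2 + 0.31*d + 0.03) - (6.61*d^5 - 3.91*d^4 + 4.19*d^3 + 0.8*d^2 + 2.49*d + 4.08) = -5.44*d^5 + 5.16*d^4 - 5.94*d^3 - 5.36*d^2 - 2.18*d - 4.05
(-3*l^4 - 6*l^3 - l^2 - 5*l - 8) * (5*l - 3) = -15*l^5 - 21*l^4 + 13*l^3 - 22*l^2 - 25*l + 24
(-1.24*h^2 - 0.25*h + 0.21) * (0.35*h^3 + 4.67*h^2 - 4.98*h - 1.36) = -0.434*h^5 - 5.8783*h^4 + 5.0812*h^3 + 3.9121*h^2 - 0.7058*h - 0.2856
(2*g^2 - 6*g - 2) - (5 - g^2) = 3*g^2 - 6*g - 7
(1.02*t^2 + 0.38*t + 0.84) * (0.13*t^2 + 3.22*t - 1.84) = 0.1326*t^4 + 3.3338*t^3 - 0.544*t^2 + 2.0056*t - 1.5456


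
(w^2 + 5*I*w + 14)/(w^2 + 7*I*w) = (w - 2*I)/w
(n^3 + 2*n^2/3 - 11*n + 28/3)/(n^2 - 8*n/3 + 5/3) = (3*n^2 + 5*n - 28)/(3*n - 5)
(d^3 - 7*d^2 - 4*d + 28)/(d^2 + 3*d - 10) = (d^2 - 5*d - 14)/(d + 5)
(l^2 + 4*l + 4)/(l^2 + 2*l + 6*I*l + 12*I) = (l + 2)/(l + 6*I)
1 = 1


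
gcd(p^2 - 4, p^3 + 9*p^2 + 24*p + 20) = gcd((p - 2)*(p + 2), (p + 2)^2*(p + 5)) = p + 2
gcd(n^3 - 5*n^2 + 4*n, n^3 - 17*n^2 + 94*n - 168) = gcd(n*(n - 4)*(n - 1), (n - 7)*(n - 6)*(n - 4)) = n - 4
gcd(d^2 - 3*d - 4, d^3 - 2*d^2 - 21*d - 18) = d + 1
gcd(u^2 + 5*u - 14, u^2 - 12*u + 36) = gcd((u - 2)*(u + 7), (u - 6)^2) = 1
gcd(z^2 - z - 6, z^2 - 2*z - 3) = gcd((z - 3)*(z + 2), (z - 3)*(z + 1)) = z - 3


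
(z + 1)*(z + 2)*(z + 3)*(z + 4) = z^4 + 10*z^3 + 35*z^2 + 50*z + 24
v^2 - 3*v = v*(v - 3)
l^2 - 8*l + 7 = (l - 7)*(l - 1)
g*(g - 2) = g^2 - 2*g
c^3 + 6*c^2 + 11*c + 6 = (c + 1)*(c + 2)*(c + 3)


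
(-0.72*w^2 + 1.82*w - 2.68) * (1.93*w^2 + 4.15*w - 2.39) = -1.3896*w^4 + 0.5246*w^3 + 4.1014*w^2 - 15.4718*w + 6.4052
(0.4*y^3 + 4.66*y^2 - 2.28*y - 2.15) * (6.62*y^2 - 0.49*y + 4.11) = 2.648*y^5 + 30.6532*y^4 - 15.733*y^3 + 6.0368*y^2 - 8.3173*y - 8.8365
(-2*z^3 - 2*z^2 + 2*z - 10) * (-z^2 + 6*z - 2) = 2*z^5 - 10*z^4 - 10*z^3 + 26*z^2 - 64*z + 20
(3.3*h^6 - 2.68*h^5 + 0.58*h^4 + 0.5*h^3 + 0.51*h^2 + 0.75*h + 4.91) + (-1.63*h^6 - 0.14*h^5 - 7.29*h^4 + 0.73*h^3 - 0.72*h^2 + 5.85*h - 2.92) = 1.67*h^6 - 2.82*h^5 - 6.71*h^4 + 1.23*h^3 - 0.21*h^2 + 6.6*h + 1.99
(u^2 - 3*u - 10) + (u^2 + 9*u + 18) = 2*u^2 + 6*u + 8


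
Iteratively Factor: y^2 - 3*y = (y)*(y - 3)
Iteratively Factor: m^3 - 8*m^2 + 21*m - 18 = (m - 3)*(m^2 - 5*m + 6) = (m - 3)^2*(m - 2)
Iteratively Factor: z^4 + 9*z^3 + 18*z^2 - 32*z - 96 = (z + 3)*(z^3 + 6*z^2 - 32) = (z - 2)*(z + 3)*(z^2 + 8*z + 16) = (z - 2)*(z + 3)*(z + 4)*(z + 4)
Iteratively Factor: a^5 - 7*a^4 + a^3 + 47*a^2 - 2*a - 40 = (a - 5)*(a^4 - 2*a^3 - 9*a^2 + 2*a + 8) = (a - 5)*(a + 1)*(a^3 - 3*a^2 - 6*a + 8) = (a - 5)*(a - 1)*(a + 1)*(a^2 - 2*a - 8) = (a - 5)*(a - 4)*(a - 1)*(a + 1)*(a + 2)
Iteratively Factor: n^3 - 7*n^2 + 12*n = (n)*(n^2 - 7*n + 12) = n*(n - 4)*(n - 3)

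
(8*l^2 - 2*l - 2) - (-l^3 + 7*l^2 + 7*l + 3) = l^3 + l^2 - 9*l - 5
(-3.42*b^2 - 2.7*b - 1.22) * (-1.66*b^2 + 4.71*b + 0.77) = 5.6772*b^4 - 11.6262*b^3 - 13.3252*b^2 - 7.8252*b - 0.9394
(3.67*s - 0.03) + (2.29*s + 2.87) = 5.96*s + 2.84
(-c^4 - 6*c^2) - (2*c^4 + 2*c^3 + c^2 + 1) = -3*c^4 - 2*c^3 - 7*c^2 - 1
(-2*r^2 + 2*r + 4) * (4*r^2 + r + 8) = -8*r^4 + 6*r^3 + 2*r^2 + 20*r + 32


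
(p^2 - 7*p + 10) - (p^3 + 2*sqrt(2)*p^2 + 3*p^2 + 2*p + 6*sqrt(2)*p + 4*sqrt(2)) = -p^3 - 2*sqrt(2)*p^2 - 2*p^2 - 9*p - 6*sqrt(2)*p - 4*sqrt(2) + 10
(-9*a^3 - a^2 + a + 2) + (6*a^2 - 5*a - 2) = -9*a^3 + 5*a^2 - 4*a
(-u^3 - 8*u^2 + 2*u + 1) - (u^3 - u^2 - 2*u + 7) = -2*u^3 - 7*u^2 + 4*u - 6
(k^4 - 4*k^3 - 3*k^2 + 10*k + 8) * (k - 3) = k^5 - 7*k^4 + 9*k^3 + 19*k^2 - 22*k - 24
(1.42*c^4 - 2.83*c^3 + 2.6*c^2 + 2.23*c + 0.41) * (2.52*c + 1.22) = 3.5784*c^5 - 5.3992*c^4 + 3.0994*c^3 + 8.7916*c^2 + 3.7538*c + 0.5002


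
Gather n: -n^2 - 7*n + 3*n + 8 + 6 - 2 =-n^2 - 4*n + 12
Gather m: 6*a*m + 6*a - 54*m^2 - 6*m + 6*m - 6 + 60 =6*a*m + 6*a - 54*m^2 + 54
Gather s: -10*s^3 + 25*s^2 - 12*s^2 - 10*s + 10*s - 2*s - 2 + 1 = -10*s^3 + 13*s^2 - 2*s - 1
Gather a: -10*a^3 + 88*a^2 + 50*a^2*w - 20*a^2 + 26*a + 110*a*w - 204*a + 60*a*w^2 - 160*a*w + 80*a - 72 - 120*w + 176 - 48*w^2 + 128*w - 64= -10*a^3 + a^2*(50*w + 68) + a*(60*w^2 - 50*w - 98) - 48*w^2 + 8*w + 40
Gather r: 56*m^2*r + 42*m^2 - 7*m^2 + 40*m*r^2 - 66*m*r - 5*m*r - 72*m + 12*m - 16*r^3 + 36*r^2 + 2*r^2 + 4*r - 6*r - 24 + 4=35*m^2 - 60*m - 16*r^3 + r^2*(40*m + 38) + r*(56*m^2 - 71*m - 2) - 20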